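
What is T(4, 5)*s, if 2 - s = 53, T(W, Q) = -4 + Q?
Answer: -51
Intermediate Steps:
s = -51 (s = 2 - 1*53 = 2 - 53 = -51)
T(4, 5)*s = (-4 + 5)*(-51) = 1*(-51) = -51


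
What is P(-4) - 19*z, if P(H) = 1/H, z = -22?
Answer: 1671/4 ≈ 417.75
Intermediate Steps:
P(-4) - 19*z = 1/(-4) - 19*(-22) = -¼ + 418 = 1671/4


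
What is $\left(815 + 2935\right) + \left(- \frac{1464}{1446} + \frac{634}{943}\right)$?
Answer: $\frac{852158952}{227263} \approx 3749.7$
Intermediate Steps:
$\left(815 + 2935\right) + \left(- \frac{1464}{1446} + \frac{634}{943}\right) = 3750 + \left(\left(-1464\right) \frac{1}{1446} + 634 \cdot \frac{1}{943}\right) = 3750 + \left(- \frac{244}{241} + \frac{634}{943}\right) = 3750 - \frac{77298}{227263} = \frac{852158952}{227263}$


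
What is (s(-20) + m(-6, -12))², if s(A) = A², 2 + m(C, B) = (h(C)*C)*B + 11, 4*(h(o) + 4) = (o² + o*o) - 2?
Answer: 1907161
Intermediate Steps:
h(o) = -9/2 + o²/2 (h(o) = -4 + ((o² + o*o) - 2)/4 = -4 + ((o² + o²) - 2)/4 = -4 + (2*o² - 2)/4 = -4 + (-2 + 2*o²)/4 = -4 + (-½ + o²/2) = -9/2 + o²/2)
m(C, B) = 9 + B*C*(-9/2 + C²/2) (m(C, B) = -2 + (((-9/2 + C²/2)*C)*B + 11) = -2 + ((C*(-9/2 + C²/2))*B + 11) = -2 + (B*C*(-9/2 + C²/2) + 11) = -2 + (11 + B*C*(-9/2 + C²/2)) = 9 + B*C*(-9/2 + C²/2))
(s(-20) + m(-6, -12))² = ((-20)² + (9 + (½)*(-12)*(-6)*(-9 + (-6)²)))² = (400 + (9 + (½)*(-12)*(-6)*(-9 + 36)))² = (400 + (9 + (½)*(-12)*(-6)*27))² = (400 + (9 + 972))² = (400 + 981)² = 1381² = 1907161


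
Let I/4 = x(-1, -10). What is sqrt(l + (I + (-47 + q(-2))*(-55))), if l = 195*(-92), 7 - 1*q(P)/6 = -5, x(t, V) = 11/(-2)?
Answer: I*sqrt(19337) ≈ 139.06*I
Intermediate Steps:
x(t, V) = -11/2 (x(t, V) = 11*(-1/2) = -11/2)
q(P) = 72 (q(P) = 42 - 6*(-5) = 42 + 30 = 72)
I = -22 (I = 4*(-11/2) = -22)
l = -17940
sqrt(l + (I + (-47 + q(-2))*(-55))) = sqrt(-17940 + (-22 + (-47 + 72)*(-55))) = sqrt(-17940 + (-22 + 25*(-55))) = sqrt(-17940 + (-22 - 1375)) = sqrt(-17940 - 1397) = sqrt(-19337) = I*sqrt(19337)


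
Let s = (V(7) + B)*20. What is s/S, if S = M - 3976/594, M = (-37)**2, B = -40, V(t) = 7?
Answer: -39204/80921 ≈ -0.48447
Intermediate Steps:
M = 1369
S = 404605/297 (S = 1369 - 3976/594 = 1369 - 3976*1/594 = 1369 - 1988/297 = 404605/297 ≈ 1362.3)
s = -660 (s = (7 - 40)*20 = -33*20 = -660)
s/S = -660/404605/297 = -660*297/404605 = -39204/80921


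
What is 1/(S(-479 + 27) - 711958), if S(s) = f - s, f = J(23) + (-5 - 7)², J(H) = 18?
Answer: -1/711344 ≈ -1.4058e-6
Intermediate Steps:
f = 162 (f = 18 + (-5 - 7)² = 18 + (-12)² = 18 + 144 = 162)
S(s) = 162 - s
1/(S(-479 + 27) - 711958) = 1/((162 - (-479 + 27)) - 711958) = 1/((162 - 1*(-452)) - 711958) = 1/((162 + 452) - 711958) = 1/(614 - 711958) = 1/(-711344) = -1/711344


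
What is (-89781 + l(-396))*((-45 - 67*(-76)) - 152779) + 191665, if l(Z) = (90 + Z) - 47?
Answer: 13315867753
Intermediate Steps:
l(Z) = 43 + Z
(-89781 + l(-396))*((-45 - 67*(-76)) - 152779) + 191665 = (-89781 + (43 - 396))*((-45 - 67*(-76)) - 152779) + 191665 = (-89781 - 353)*((-45 + 5092) - 152779) + 191665 = -90134*(5047 - 152779) + 191665 = -90134*(-147732) + 191665 = 13315676088 + 191665 = 13315867753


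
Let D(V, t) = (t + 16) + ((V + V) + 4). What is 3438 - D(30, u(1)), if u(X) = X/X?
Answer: 3357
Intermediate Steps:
u(X) = 1
D(V, t) = 20 + t + 2*V (D(V, t) = (16 + t) + (2*V + 4) = (16 + t) + (4 + 2*V) = 20 + t + 2*V)
3438 - D(30, u(1)) = 3438 - (20 + 1 + 2*30) = 3438 - (20 + 1 + 60) = 3438 - 1*81 = 3438 - 81 = 3357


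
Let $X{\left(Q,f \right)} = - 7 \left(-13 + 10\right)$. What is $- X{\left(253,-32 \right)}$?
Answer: $-21$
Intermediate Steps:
$X{\left(Q,f \right)} = 21$ ($X{\left(Q,f \right)} = \left(-7\right) \left(-3\right) = 21$)
$- X{\left(253,-32 \right)} = \left(-1\right) 21 = -21$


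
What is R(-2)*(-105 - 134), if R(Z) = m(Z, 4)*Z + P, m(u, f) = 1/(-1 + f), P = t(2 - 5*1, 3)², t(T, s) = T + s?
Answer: 478/3 ≈ 159.33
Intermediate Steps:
P = 0 (P = ((2 - 5*1) + 3)² = ((2 - 5) + 3)² = (-3 + 3)² = 0² = 0)
R(Z) = Z/3 (R(Z) = Z/(-1 + 4) + 0 = Z/3 + 0 = Z/3)
R(-2)*(-105 - 134) = ((⅓)*(-2))*(-105 - 134) = -⅔*(-239) = 478/3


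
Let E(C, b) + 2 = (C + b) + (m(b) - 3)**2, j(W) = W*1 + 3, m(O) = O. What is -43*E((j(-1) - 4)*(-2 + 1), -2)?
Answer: -989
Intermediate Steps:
j(W) = 3 + W (j(W) = W + 3 = 3 + W)
E(C, b) = -2 + C + b + (-3 + b)**2 (E(C, b) = -2 + ((C + b) + (b - 3)**2) = -2 + ((C + b) + (-3 + b)**2) = -2 + (C + b + (-3 + b)**2) = -2 + C + b + (-3 + b)**2)
-43*E((j(-1) - 4)*(-2 + 1), -2) = -43*(-2 + ((3 - 1) - 4)*(-2 + 1) - 2 + (-3 - 2)**2) = -43*(-2 + (2 - 4)*(-1) - 2 + (-5)**2) = -43*(-2 - 2*(-1) - 2 + 25) = -43*(-2 + 2 - 2 + 25) = -43*23 = -989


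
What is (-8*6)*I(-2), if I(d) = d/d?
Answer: -48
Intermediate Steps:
I(d) = 1
(-8*6)*I(-2) = -8*6*1 = -48*1 = -48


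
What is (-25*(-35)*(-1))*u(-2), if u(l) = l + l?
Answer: 3500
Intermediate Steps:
u(l) = 2*l
(-25*(-35)*(-1))*u(-2) = (-25*(-35)*(-1))*(2*(-2)) = (875*(-1))*(-4) = -875*(-4) = 3500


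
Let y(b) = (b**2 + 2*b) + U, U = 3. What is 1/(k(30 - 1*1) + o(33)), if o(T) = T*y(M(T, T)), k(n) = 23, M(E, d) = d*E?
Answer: 1/39207389 ≈ 2.5505e-8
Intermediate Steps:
M(E, d) = E*d
y(b) = 3 + b**2 + 2*b (y(b) = (b**2 + 2*b) + 3 = 3 + b**2 + 2*b)
o(T) = T*(3 + T**4 + 2*T**2) (o(T) = T*(3 + (T*T)**2 + 2*(T*T)) = T*(3 + (T**2)**2 + 2*T**2) = T*(3 + T**4 + 2*T**2))
1/(k(30 - 1*1) + o(33)) = 1/(23 + 33*(3 + 33**4 + 2*33**2)) = 1/(23 + 33*(3 + 1185921 + 2*1089)) = 1/(23 + 33*(3 + 1185921 + 2178)) = 1/(23 + 33*1188102) = 1/(23 + 39207366) = 1/39207389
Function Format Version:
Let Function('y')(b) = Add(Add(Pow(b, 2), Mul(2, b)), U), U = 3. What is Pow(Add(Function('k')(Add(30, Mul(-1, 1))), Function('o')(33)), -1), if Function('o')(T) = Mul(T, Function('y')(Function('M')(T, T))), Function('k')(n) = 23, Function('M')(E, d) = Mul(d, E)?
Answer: Rational(1, 39207389) ≈ 2.5505e-8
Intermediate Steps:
Function('M')(E, d) = Mul(E, d)
Function('y')(b) = Add(3, Pow(b, 2), Mul(2, b)) (Function('y')(b) = Add(Add(Pow(b, 2), Mul(2, b)), 3) = Add(3, Pow(b, 2), Mul(2, b)))
Function('o')(T) = Mul(T, Add(3, Pow(T, 4), Mul(2, Pow(T, 2)))) (Function('o')(T) = Mul(T, Add(3, Pow(Mul(T, T), 2), Mul(2, Mul(T, T)))) = Mul(T, Add(3, Pow(Pow(T, 2), 2), Mul(2, Pow(T, 2)))) = Mul(T, Add(3, Pow(T, 4), Mul(2, Pow(T, 2)))))
Pow(Add(Function('k')(Add(30, Mul(-1, 1))), Function('o')(33)), -1) = Pow(Add(23, Mul(33, Add(3, Pow(33, 4), Mul(2, Pow(33, 2))))), -1) = Pow(Add(23, Mul(33, Add(3, 1185921, Mul(2, 1089)))), -1) = Pow(Add(23, Mul(33, Add(3, 1185921, 2178))), -1) = Pow(Add(23, Mul(33, 1188102)), -1) = Pow(Add(23, 39207366), -1) = Pow(39207389, -1) = Rational(1, 39207389)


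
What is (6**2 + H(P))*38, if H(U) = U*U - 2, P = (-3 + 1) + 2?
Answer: 1292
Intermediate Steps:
P = 0 (P = -2 + 2 = 0)
H(U) = -2 + U**2 (H(U) = U**2 - 2 = -2 + U**2)
(6**2 + H(P))*38 = (6**2 + (-2 + 0**2))*38 = (36 + (-2 + 0))*38 = (36 - 2)*38 = 34*38 = 1292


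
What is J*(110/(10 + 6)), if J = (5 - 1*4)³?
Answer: 55/8 ≈ 6.8750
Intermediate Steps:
J = 1 (J = (5 - 4)³ = 1³ = 1)
J*(110/(10 + 6)) = 1*(110/(10 + 6)) = 1*(110/16) = 1*((1/16)*110) = 1*(55/8) = 55/8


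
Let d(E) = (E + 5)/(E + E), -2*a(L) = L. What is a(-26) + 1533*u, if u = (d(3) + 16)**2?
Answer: 1381783/3 ≈ 4.6059e+5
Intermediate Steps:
a(L) = -L/2
d(E) = (5 + E)/(2*E) (d(E) = (5 + E)/((2*E)) = (5 + E)*(1/(2*E)) = (5 + E)/(2*E))
u = 2704/9 (u = ((1/2)*(5 + 3)/3 + 16)**2 = ((1/2)*(1/3)*8 + 16)**2 = (4/3 + 16)**2 = (52/3)**2 = 2704/9 ≈ 300.44)
a(-26) + 1533*u = -1/2*(-26) + 1533*(2704/9) = 13 + 1381744/3 = 1381783/3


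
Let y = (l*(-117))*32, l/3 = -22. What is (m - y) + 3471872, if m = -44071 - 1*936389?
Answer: 2244308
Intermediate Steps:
l = -66 (l = 3*(-22) = -66)
m = -980460 (m = -44071 - 936389 = -980460)
y = 247104 (y = -66*(-117)*32 = 7722*32 = 247104)
(m - y) + 3471872 = (-980460 - 1*247104) + 3471872 = (-980460 - 247104) + 3471872 = -1227564 + 3471872 = 2244308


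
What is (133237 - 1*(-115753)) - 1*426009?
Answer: -177019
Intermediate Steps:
(133237 - 1*(-115753)) - 1*426009 = (133237 + 115753) - 426009 = 248990 - 426009 = -177019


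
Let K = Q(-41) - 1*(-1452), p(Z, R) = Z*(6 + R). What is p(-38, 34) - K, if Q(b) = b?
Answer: -2931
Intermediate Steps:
K = 1411 (K = -41 - 1*(-1452) = -41 + 1452 = 1411)
p(-38, 34) - K = -38*(6 + 34) - 1*1411 = -38*40 - 1411 = -1520 - 1411 = -2931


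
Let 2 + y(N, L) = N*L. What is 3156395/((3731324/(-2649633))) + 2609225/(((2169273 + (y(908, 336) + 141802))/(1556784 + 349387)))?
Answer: -3321487463650271735/9761744327164 ≈ -3.4026e+5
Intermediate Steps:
y(N, L) = -2 + L*N (y(N, L) = -2 + N*L = -2 + L*N)
3156395/((3731324/(-2649633))) + 2609225/(((2169273 + (y(908, 336) + 141802))/(1556784 + 349387))) = 3156395/((3731324/(-2649633))) + 2609225/(((2169273 + ((-2 + 336*908) + 141802))/(1556784 + 349387))) = 3156395/((3731324*(-1/2649633))) + 2609225/(((2169273 + ((-2 + 305088) + 141802))/1906171)) = 3156395/(-3731324/2649633) + 2609225/(((2169273 + (305086 + 141802))*(1/1906171))) = 3156395*(-2649633/3731324) + 2609225/(((2169273 + 446888)*(1/1906171))) = -8363288353035/3731324 + 2609225/((2616161*(1/1906171))) = -8363288353035/3731324 + 2609225/(2616161/1906171) = -8363288353035/3731324 + 2609225*(1906171/2616161) = -8363288353035/3731324 + 4973629027475/2616161 = -3321487463650271735/9761744327164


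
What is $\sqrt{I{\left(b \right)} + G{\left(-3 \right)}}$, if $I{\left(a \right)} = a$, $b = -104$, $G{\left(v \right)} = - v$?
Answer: $i \sqrt{101} \approx 10.05 i$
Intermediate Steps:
$\sqrt{I{\left(b \right)} + G{\left(-3 \right)}} = \sqrt{-104 - -3} = \sqrt{-104 + 3} = \sqrt{-101} = i \sqrt{101}$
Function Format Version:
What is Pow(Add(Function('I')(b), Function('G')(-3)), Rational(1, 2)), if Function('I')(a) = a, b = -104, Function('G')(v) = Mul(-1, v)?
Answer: Mul(I, Pow(101, Rational(1, 2))) ≈ Mul(10.050, I)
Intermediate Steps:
Pow(Add(Function('I')(b), Function('G')(-3)), Rational(1, 2)) = Pow(Add(-104, Mul(-1, -3)), Rational(1, 2)) = Pow(Add(-104, 3), Rational(1, 2)) = Pow(-101, Rational(1, 2)) = Mul(I, Pow(101, Rational(1, 2)))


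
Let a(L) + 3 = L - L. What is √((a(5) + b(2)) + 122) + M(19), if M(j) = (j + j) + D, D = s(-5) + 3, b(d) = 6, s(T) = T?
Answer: 36 + 5*√5 ≈ 47.180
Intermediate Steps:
a(L) = -3 (a(L) = -3 + (L - L) = -3 + 0 = -3)
D = -2 (D = -5 + 3 = -2)
M(j) = -2 + 2*j (M(j) = (j + j) - 2 = 2*j - 2 = -2 + 2*j)
√((a(5) + b(2)) + 122) + M(19) = √((-3 + 6) + 122) + (-2 + 2*19) = √(3 + 122) + (-2 + 38) = √125 + 36 = 5*√5 + 36 = 36 + 5*√5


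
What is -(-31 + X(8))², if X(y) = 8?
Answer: -529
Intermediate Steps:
-(-31 + X(8))² = -(-31 + 8)² = -1*(-23)² = -1*529 = -529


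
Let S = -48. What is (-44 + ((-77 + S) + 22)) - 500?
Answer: -647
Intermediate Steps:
(-44 + ((-77 + S) + 22)) - 500 = (-44 + ((-77 - 48) + 22)) - 500 = (-44 + (-125 + 22)) - 500 = (-44 - 103) - 500 = -147 - 500 = -647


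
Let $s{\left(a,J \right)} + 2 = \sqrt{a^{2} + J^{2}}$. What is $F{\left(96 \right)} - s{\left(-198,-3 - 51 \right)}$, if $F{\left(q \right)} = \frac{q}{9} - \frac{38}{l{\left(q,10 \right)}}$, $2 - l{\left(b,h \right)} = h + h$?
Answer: $\frac{133}{9} - 18 \sqrt{130} \approx -190.45$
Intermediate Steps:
$l{\left(b,h \right)} = 2 - 2 h$ ($l{\left(b,h \right)} = 2 - \left(h + h\right) = 2 - 2 h$)
$s{\left(a,J \right)} = -2 + \sqrt{J^{2} + a^{2}}$ ($s{\left(a,J \right)} = -2 + \sqrt{a^{2} + J^{2}} = -2 + \sqrt{J^{2} + a^{2}}$)
$F{\left(q \right)} = \frac{19}{9} + \frac{q}{9}$ ($F{\left(q \right)} = \frac{q}{9} - \frac{38}{2 - 20} = q \frac{1}{9} - \frac{38}{2 - 20} = \frac{q}{9} - \frac{38}{-18} = \frac{q}{9} - - \frac{19}{9} = \frac{q}{9} + \frac{19}{9} = \frac{19}{9} + \frac{q}{9}$)
$F{\left(96 \right)} - s{\left(-198,-3 - 51 \right)} = \left(\frac{19}{9} + \frac{1}{9} \cdot 96\right) - \left(-2 + \sqrt{\left(-3 - 51\right)^{2} + \left(-198\right)^{2}}\right) = \left(\frac{19}{9} + \frac{32}{3}\right) - \left(-2 + \sqrt{\left(-3 - 51\right)^{2} + 39204}\right) = \frac{115}{9} - \left(-2 + \sqrt{\left(-54\right)^{2} + 39204}\right) = \frac{115}{9} - \left(-2 + \sqrt{2916 + 39204}\right) = \frac{115}{9} - \left(-2 + \sqrt{42120}\right) = \frac{115}{9} - \left(-2 + 18 \sqrt{130}\right) = \frac{115}{9} + \left(2 - 18 \sqrt{130}\right) = \frac{133}{9} - 18 \sqrt{130}$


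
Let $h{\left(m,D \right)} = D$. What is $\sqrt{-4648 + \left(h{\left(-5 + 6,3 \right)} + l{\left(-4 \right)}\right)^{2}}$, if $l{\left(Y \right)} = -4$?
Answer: $i \sqrt{4647} \approx 68.169 i$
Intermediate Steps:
$\sqrt{-4648 + \left(h{\left(-5 + 6,3 \right)} + l{\left(-4 \right)}\right)^{2}} = \sqrt{-4648 + \left(3 - 4\right)^{2}} = \sqrt{-4648 + \left(-1\right)^{2}} = \sqrt{-4648 + 1} = \sqrt{-4647} = i \sqrt{4647}$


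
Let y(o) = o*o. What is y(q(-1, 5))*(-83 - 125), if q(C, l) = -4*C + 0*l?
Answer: -3328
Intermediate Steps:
q(C, l) = -4*C (q(C, l) = -4*C + 0 = -4*C)
y(o) = o²
y(q(-1, 5))*(-83 - 125) = (-4*(-1))²*(-83 - 125) = 4²*(-208) = 16*(-208) = -3328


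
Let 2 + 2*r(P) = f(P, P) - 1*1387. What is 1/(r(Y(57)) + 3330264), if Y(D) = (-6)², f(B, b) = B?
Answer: 2/6659175 ≈ 3.0034e-7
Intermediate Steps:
Y(D) = 36
r(P) = -1389/2 + P/2 (r(P) = -1 + (P - 1*1387)/2 = -1 + (P - 1387)/2 = -1 + (-1387 + P)/2 = -1 + (-1387/2 + P/2) = -1389/2 + P/2)
1/(r(Y(57)) + 3330264) = 1/((-1389/2 + (½)*36) + 3330264) = 1/((-1389/2 + 18) + 3330264) = 1/(-1353/2 + 3330264) = 1/(6659175/2) = 2/6659175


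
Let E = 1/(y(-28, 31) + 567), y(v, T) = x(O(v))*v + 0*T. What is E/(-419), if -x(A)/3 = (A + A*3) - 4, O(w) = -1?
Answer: 1/43995 ≈ 2.2730e-5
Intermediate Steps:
x(A) = 12 - 12*A (x(A) = -3*((A + A*3) - 4) = -3*((A + 3*A) - 4) = -3*(4*A - 4) = -3*(-4 + 4*A) = 12 - 12*A)
y(v, T) = 24*v (y(v, T) = (12 - 12*(-1))*v + 0*T = (12 + 12)*v + 0 = 24*v + 0 = 24*v)
E = -1/105 (E = 1/(24*(-28) + 567) = 1/(-672 + 567) = 1/(-105) = -1/105 ≈ -0.0095238)
E/(-419) = -1/105/(-419) = -1/105*(-1/419) = 1/43995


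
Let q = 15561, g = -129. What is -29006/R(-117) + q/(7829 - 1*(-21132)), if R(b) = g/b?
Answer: -32760998751/1245323 ≈ -26307.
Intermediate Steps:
R(b) = -129/b
-29006/R(-117) + q/(7829 - 1*(-21132)) = -29006/((-129/(-117))) + 15561/(7829 - 1*(-21132)) = -29006/((-129*(-1/117))) + 15561/(7829 + 21132) = -29006/43/39 + 15561/28961 = -29006*39/43 + 15561*(1/28961) = -1131234/43 + 15561/28961 = -32760998751/1245323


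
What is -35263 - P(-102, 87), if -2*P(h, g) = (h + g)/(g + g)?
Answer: -4090513/116 ≈ -35263.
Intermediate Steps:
P(h, g) = -(g + h)/(4*g) (P(h, g) = -(h + g)/(2*(g + g)) = -(g + h)/(2*(2*g)) = -(g + h)*1/(2*g)/2 = -(g + h)/(4*g))
-35263 - P(-102, 87) = -35263 - (-1*87 - 1*(-102))/(4*87) = -35263 - (-87 + 102)/(4*87) = -35263 - 15/(4*87) = -35263 - 1*5/116 = -35263 - 5/116 = -4090513/116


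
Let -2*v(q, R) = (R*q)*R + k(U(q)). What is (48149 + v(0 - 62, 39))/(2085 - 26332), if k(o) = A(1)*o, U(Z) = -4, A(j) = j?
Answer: -95302/24247 ≈ -3.9305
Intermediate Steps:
k(o) = o (k(o) = 1*o = o)
v(q, R) = 2 - q*R**2/2 (v(q, R) = -((R*q)*R - 4)/2 = -(q*R**2 - 4)/2 = -(-4 + q*R**2)/2 = 2 - q*R**2/2)
(48149 + v(0 - 62, 39))/(2085 - 26332) = (48149 + (2 - 1/2*(0 - 62)*39**2))/(2085 - 26332) = (48149 + (2 - 1/2*(-62)*1521))/(-24247) = (48149 + (2 + 47151))*(-1/24247) = (48149 + 47153)*(-1/24247) = 95302*(-1/24247) = -95302/24247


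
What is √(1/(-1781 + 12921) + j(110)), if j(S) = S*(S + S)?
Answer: √750802582785/5570 ≈ 155.56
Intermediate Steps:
j(S) = 2*S² (j(S) = S*(2*S) = 2*S²)
√(1/(-1781 + 12921) + j(110)) = √(1/(-1781 + 12921) + 2*110²) = √(1/11140 + 2*12100) = √(1/11140 + 24200) = √(269588001/11140) = √750802582785/5570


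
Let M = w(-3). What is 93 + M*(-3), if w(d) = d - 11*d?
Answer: 3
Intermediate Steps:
w(d) = -10*d
M = 30 (M = -10*(-3) = 30)
93 + M*(-3) = 93 + 30*(-3) = 93 - 90 = 3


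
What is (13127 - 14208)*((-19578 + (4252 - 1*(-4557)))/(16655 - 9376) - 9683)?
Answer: 76203285406/7279 ≈ 1.0469e+7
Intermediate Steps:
(13127 - 14208)*((-19578 + (4252 - 1*(-4557)))/(16655 - 9376) - 9683) = -1081*((-19578 + (4252 + 4557))/7279 - 9683) = -1081*((-19578 + 8809)*(1/7279) - 9683) = -1081*(-10769*1/7279 - 9683) = -1081*(-10769/7279 - 9683) = -1081*(-70493326/7279) = 76203285406/7279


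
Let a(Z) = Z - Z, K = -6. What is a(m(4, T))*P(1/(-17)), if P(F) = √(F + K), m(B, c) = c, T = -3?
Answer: 0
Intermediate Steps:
a(Z) = 0
P(F) = √(-6 + F) (P(F) = √(F - 6) = √(-6 + F))
a(m(4, T))*P(1/(-17)) = 0*√(-6 + 1/(-17)) = 0*√(-6 - 1/17) = 0*√(-103/17) = 0*(I*√1751/17) = 0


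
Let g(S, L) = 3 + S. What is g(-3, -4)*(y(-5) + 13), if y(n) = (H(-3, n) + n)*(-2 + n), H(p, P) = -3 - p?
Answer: 0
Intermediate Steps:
y(n) = n*(-2 + n) (y(n) = ((-3 - 1*(-3)) + n)*(-2 + n) = ((-3 + 3) + n)*(-2 + n) = (0 + n)*(-2 + n) = n*(-2 + n))
g(-3, -4)*(y(-5) + 13) = (3 - 3)*(-5*(-2 - 5) + 13) = 0*(-5*(-7) + 13) = 0*(35 + 13) = 0*48 = 0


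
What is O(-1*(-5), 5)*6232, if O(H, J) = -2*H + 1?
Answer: -56088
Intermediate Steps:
O(H, J) = 1 - 2*H
O(-1*(-5), 5)*6232 = (1 - (-2)*(-5))*6232 = (1 - 2*5)*6232 = (1 - 10)*6232 = -9*6232 = -56088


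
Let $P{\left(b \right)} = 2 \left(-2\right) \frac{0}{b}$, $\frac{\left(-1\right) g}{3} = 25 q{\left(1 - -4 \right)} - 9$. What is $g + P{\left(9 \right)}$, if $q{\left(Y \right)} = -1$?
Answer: $102$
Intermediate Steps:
$g = 102$ ($g = - 3 \left(25 \left(-1\right) - 9\right) = - 3 \left(-25 - 9\right) = \left(-3\right) \left(-34\right) = 102$)
$P{\left(b \right)} = 0$ ($P{\left(b \right)} = \left(-4\right) 0 = 0$)
$g + P{\left(9 \right)} = 102 + 0 = 102$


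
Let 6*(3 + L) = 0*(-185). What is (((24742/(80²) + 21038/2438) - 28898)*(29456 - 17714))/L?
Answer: 220508061875907/1950400 ≈ 1.1306e+8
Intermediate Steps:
L = -3 (L = -3 + (0*(-185))/6 = -3 + (⅙)*0 = -3 + 0 = -3)
(((24742/(80²) + 21038/2438) - 28898)*(29456 - 17714))/L = (((24742/(80²) + 21038/2438) - 28898)*(29456 - 17714))/(-3) = (((24742/6400 + 21038*(1/2438)) - 28898)*11742)*(-⅓) = (((24742*(1/6400) + 10519/1219) - 28898)*11742)*(-⅓) = (((12371/3200 + 10519/1219) - 28898)*11742)*(-⅓) = ((48741049/3900800 - 28898)*11742)*(-⅓) = -112676577351/3900800*11742*(-⅓) = -661524185627721/1950400*(-⅓) = 220508061875907/1950400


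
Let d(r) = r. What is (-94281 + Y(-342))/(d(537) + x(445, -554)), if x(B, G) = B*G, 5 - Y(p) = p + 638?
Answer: 94572/245993 ≈ 0.38445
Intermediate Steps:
Y(p) = -633 - p (Y(p) = 5 - (p + 638) = 5 - (638 + p) = 5 + (-638 - p) = -633 - p)
(-94281 + Y(-342))/(d(537) + x(445, -554)) = (-94281 + (-633 - 1*(-342)))/(537 + 445*(-554)) = (-94281 + (-633 + 342))/(537 - 246530) = (-94281 - 291)/(-245993) = -94572*(-1/245993) = 94572/245993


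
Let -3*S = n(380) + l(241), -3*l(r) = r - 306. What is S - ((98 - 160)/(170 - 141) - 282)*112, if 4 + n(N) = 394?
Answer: 8270105/261 ≈ 31686.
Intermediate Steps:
n(N) = 390 (n(N) = -4 + 394 = 390)
l(r) = 102 - r/3 (l(r) = -(r - 306)/3 = -(-306 + r)/3 = 102 - r/3)
S = -1235/9 (S = -(390 + (102 - ⅓*241))/3 = -(390 + (102 - 241/3))/3 = -(390 + 65/3)/3 = -⅓*1235/3 = -1235/9 ≈ -137.22)
S - ((98 - 160)/(170 - 141) - 282)*112 = -1235/9 - ((98 - 160)/(170 - 141) - 282)*112 = -1235/9 - (-62/29 - 282)*112 = -1235/9 - (-8240)*112/29 = -1235/9 - 1*(-922880/29) = -1235/9 + 922880/29 = 8270105/261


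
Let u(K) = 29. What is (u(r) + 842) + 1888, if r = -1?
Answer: 2759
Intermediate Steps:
(u(r) + 842) + 1888 = (29 + 842) + 1888 = 871 + 1888 = 2759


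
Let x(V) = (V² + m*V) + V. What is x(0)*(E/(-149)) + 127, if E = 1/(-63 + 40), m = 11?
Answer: 127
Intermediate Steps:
E = -1/23 (E = 1/(-23) = -1/23 ≈ -0.043478)
x(V) = V² + 12*V (x(V) = (V² + 11*V) + V = V² + 12*V)
x(0)*(E/(-149)) + 127 = (0*(12 + 0))*(-1/23/(-149)) + 127 = (0*12)*(-1/23*(-1/149)) + 127 = 0*(1/3427) + 127 = 0 + 127 = 127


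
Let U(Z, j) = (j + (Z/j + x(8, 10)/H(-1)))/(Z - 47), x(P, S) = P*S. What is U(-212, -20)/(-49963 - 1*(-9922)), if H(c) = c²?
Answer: 353/51853095 ≈ 6.8077e-6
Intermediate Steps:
U(Z, j) = (80 + j + Z/j)/(-47 + Z) (U(Z, j) = (j + (Z/j + (8*10)/((-1)²)))/(Z - 47) = (j + (Z/j + 80/1))/(-47 + Z) = (j + (Z/j + 80*1))/(-47 + Z) = (j + (Z/j + 80))/(-47 + Z) = (j + (80 + Z/j))/(-47 + Z) = (80 + j + Z/j)/(-47 + Z))
U(-212, -20)/(-49963 - 1*(-9922)) = ((-212 + (-20)² + 80*(-20))/((-20)*(-47 - 212)))/(-49963 - 1*(-9922)) = (-1/20*(-212 + 400 - 1600)/(-259))/(-49963 + 9922) = -1/20*(-1/259)*(-1412)/(-40041) = -353/1295*(-1/40041) = 353/51853095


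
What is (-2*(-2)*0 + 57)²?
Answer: 3249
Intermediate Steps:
(-2*(-2)*0 + 57)² = (4*0 + 57)² = (0 + 57)² = 57² = 3249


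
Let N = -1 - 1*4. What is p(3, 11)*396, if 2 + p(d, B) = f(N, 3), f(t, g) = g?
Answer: 396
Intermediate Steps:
N = -5 (N = -1 - 4 = -5)
p(d, B) = 1 (p(d, B) = -2 + 3 = 1)
p(3, 11)*396 = 1*396 = 396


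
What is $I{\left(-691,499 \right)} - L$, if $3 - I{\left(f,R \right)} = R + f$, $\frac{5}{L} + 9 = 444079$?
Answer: $\frac{17318729}{88814} \approx 195.0$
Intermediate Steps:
$L = \frac{1}{88814}$ ($L = \frac{5}{-9 + 444079} = \frac{5}{444070} = 5 \cdot \frac{1}{444070} = \frac{1}{88814} \approx 1.1259 \cdot 10^{-5}$)
$I{\left(f,R \right)} = 3 - R - f$ ($I{\left(f,R \right)} = 3 - \left(R + f\right) = 3 - R - f$)
$I{\left(-691,499 \right)} - L = \left(3 - 499 - -691\right) - \frac{1}{88814} = \left(3 - 499 + 691\right) - \frac{1}{88814} = 195 - \frac{1}{88814} = \frac{17318729}{88814}$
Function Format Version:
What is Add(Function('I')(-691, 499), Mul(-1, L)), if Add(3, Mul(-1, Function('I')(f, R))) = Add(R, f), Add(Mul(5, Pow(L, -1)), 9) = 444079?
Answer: Rational(17318729, 88814) ≈ 195.00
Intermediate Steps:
L = Rational(1, 88814) (L = Mul(5, Pow(Add(-9, 444079), -1)) = Mul(5, Pow(444070, -1)) = Mul(5, Rational(1, 444070)) = Rational(1, 88814) ≈ 1.1259e-5)
Function('I')(f, R) = Add(3, Mul(-1, R), Mul(-1, f)) (Function('I')(f, R) = Add(3, Mul(-1, Add(R, f))) = Add(3, Add(Mul(-1, R), Mul(-1, f))) = Add(3, Mul(-1, R), Mul(-1, f)))
Add(Function('I')(-691, 499), Mul(-1, L)) = Add(Add(3, Mul(-1, 499), Mul(-1, -691)), Mul(-1, Rational(1, 88814))) = Add(Add(3, -499, 691), Rational(-1, 88814)) = Add(195, Rational(-1, 88814)) = Rational(17318729, 88814)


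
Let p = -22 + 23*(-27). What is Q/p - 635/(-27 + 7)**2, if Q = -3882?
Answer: 228899/51440 ≈ 4.4498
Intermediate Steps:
p = -643 (p = -22 - 621 = -643)
Q/p - 635/(-27 + 7)**2 = -3882/(-643) - 635/(-27 + 7)**2 = -3882*(-1/643) - 635/((-20)**2) = 3882/643 - 635/400 = 3882/643 - 635*1/400 = 3882/643 - 127/80 = 228899/51440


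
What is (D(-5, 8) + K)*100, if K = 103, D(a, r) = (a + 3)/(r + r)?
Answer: 20575/2 ≈ 10288.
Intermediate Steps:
D(a, r) = (3 + a)/(2*r) (D(a, r) = (3 + a)/((2*r)) = (3 + a)*(1/(2*r)) = (3 + a)/(2*r))
(D(-5, 8) + K)*100 = ((½)*(3 - 5)/8 + 103)*100 = ((½)*(⅛)*(-2) + 103)*100 = (-⅛ + 103)*100 = (823/8)*100 = 20575/2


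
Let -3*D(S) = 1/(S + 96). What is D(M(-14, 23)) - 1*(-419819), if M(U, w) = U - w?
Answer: 74307962/177 ≈ 4.1982e+5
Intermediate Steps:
D(S) = -1/(3*(96 + S)) (D(S) = -1/(3*(S + 96)) = -1/(3*(96 + S)))
D(M(-14, 23)) - 1*(-419819) = -1/(288 + 3*(-14 - 1*23)) - 1*(-419819) = -1/(288 + 3*(-14 - 23)) + 419819 = -1/(288 + 3*(-37)) + 419819 = -1/(288 - 111) + 419819 = -1/177 + 419819 = 74307962/177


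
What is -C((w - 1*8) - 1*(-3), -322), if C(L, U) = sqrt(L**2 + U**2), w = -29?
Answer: -2*sqrt(26210) ≈ -323.79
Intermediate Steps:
-C((w - 1*8) - 1*(-3), -322) = -sqrt(((-29 - 1*8) - 1*(-3))**2 + (-322)**2) = -sqrt(((-29 - 8) + 3)**2 + 103684) = -sqrt((-37 + 3)**2 + 103684) = -sqrt((-34)**2 + 103684) = -sqrt(1156 + 103684) = -sqrt(104840) = -2*sqrt(26210)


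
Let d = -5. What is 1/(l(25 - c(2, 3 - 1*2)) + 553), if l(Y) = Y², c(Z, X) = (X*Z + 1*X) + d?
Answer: 1/1282 ≈ 0.00078003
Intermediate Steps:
c(Z, X) = -5 + X + X*Z (c(Z, X) = (X*Z + 1*X) - 5 = (X*Z + X) - 5 = (X + X*Z) - 5 = -5 + X + X*Z)
1/(l(25 - c(2, 3 - 1*2)) + 553) = 1/((25 - (-5 + (3 - 1*2) + (3 - 1*2)*2))² + 553) = 1/((25 - (-5 + (3 - 2) + (3 - 2)*2))² + 553) = 1/((25 - (-5 + 1 + 1*2))² + 553) = 1/((25 - (-5 + 1 + 2))² + 553) = 1/((25 - 1*(-2))² + 553) = 1/((25 + 2)² + 553) = 1/(27² + 553) = 1/(729 + 553) = 1/1282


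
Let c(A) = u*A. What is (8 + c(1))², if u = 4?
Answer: 144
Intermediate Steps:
c(A) = 4*A
(8 + c(1))² = (8 + 4*1)² = (8 + 4)² = 12² = 144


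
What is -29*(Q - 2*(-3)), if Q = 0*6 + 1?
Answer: -203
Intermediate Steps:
Q = 1 (Q = 0 + 1 = 1)
-29*(Q - 2*(-3)) = -29*(1 - 2*(-3)) = -29*(1 + 6) = -29*7 = -203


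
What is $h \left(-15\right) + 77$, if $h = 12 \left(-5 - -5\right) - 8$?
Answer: $197$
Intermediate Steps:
$h = -8$ ($h = 12 \left(-5 + 5\right) - 8 = 12 \cdot 0 - 8 = 0 - 8 = -8$)
$h \left(-15\right) + 77 = \left(-8\right) \left(-15\right) + 77 = 120 + 77 = 197$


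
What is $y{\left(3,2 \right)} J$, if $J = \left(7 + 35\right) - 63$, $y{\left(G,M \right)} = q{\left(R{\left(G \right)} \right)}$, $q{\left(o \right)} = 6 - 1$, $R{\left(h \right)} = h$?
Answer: $-105$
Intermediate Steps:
$q{\left(o \right)} = 5$
$y{\left(G,M \right)} = 5$
$J = -21$ ($J = 42 - 63 = -21$)
$y{\left(3,2 \right)} J = 5 \left(-21\right) = -105$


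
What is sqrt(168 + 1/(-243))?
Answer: sqrt(122469)/27 ≈ 12.961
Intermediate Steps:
sqrt(168 + 1/(-243)) = sqrt(168 - 1/243) = sqrt(40823/243) = sqrt(122469)/27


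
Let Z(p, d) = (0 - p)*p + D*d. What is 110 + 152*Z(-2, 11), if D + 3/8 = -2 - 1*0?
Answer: -4469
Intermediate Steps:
D = -19/8 (D = -3/8 + (-2 - 1*0) = -3/8 + (-2 + 0) = -3/8 - 2 = -19/8 ≈ -2.3750)
Z(p, d) = -p**2 - 19*d/8 (Z(p, d) = (0 - p)*p - 19*d/8 = (-p)*p - 19*d/8 = -p**2 - 19*d/8)
110 + 152*Z(-2, 11) = 110 + 152*(-1*(-2)**2 - 19/8*11) = 110 + 152*(-1*4 - 209/8) = 110 + 152*(-4 - 209/8) = 110 + 152*(-241/8) = 110 - 4579 = -4469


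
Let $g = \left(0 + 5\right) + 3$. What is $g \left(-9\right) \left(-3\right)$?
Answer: $216$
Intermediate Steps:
$g = 8$ ($g = 5 + 3 = 8$)
$g \left(-9\right) \left(-3\right) = 8 \left(-9\right) \left(-3\right) = \left(-72\right) \left(-3\right) = 216$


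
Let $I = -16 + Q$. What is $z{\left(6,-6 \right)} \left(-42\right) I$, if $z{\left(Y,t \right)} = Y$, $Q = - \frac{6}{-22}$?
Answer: $\frac{43596}{11} \approx 3963.3$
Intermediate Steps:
$Q = \frac{3}{11}$ ($Q = \left(-6\right) \left(- \frac{1}{22}\right) = \frac{3}{11} \approx 0.27273$)
$I = - \frac{173}{11}$ ($I = -16 + \frac{3}{11} = - \frac{173}{11} \approx -15.727$)
$z{\left(6,-6 \right)} \left(-42\right) I = 6 \left(-42\right) \left(- \frac{173}{11}\right) = \left(-252\right) \left(- \frac{173}{11}\right) = \frac{43596}{11}$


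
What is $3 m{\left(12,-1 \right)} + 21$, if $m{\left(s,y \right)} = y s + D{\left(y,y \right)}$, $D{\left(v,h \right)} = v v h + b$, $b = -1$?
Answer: $-21$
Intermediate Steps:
$D{\left(v,h \right)} = -1 + h v^{2}$ ($D{\left(v,h \right)} = v v h - 1 = v^{2} h - 1 = h v^{2} - 1 = -1 + h v^{2}$)
$m{\left(s,y \right)} = -1 + y^{3} + s y$ ($m{\left(s,y \right)} = y s + \left(-1 + y y^{2}\right) = s y + \left(-1 + y^{3}\right) = -1 + y^{3} + s y$)
$3 m{\left(12,-1 \right)} + 21 = 3 \left(-1 + \left(-1\right)^{3} + 12 \left(-1\right)\right) + 21 = 3 \left(-1 - 1 - 12\right) + 21 = 3 \left(-14\right) + 21 = -42 + 21 = -21$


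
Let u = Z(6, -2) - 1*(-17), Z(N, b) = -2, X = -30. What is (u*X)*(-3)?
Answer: 1350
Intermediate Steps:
u = 15 (u = -2 - 1*(-17) = -2 + 17 = 15)
(u*X)*(-3) = (15*(-30))*(-3) = -450*(-3) = 1350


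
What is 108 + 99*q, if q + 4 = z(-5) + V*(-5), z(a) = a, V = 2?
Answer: -1773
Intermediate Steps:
q = -19 (q = -4 + (-5 + 2*(-5)) = -4 + (-5 - 10) = -4 - 15 = -19)
108 + 99*q = 108 + 99*(-19) = 108 - 1881 = -1773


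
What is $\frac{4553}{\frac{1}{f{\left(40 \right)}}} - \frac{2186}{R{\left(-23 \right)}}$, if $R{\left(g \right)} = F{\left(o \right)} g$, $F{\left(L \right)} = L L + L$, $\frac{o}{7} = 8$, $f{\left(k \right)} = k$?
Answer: $\frac{6685262053}{36708} \approx 1.8212 \cdot 10^{5}$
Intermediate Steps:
$o = 56$ ($o = 7 \cdot 8 = 56$)
$F{\left(L \right)} = L + L^{2}$ ($F{\left(L \right)} = L^{2} + L = L + L^{2}$)
$R{\left(g \right)} = 3192 g$ ($R{\left(g \right)} = 56 \left(1 + 56\right) g = 56 \cdot 57 g = 3192 g$)
$\frac{4553}{\frac{1}{f{\left(40 \right)}}} - \frac{2186}{R{\left(-23 \right)}} = \frac{4553}{\frac{1}{40}} - \frac{2186}{3192 \left(-23\right)} = 4553 \frac{1}{\frac{1}{40}} - \frac{2186}{-73416} = 4553 \cdot 40 - - \frac{1093}{36708} = 182120 + \frac{1093}{36708} = \frac{6685262053}{36708}$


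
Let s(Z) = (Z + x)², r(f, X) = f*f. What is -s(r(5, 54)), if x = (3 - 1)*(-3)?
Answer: -361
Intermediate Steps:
r(f, X) = f²
x = -6 (x = 2*(-3) = -6)
s(Z) = (-6 + Z)² (s(Z) = (Z - 6)² = (-6 + Z)²)
-s(r(5, 54)) = -(-6 + 5²)² = -(-6 + 25)² = -1*19² = -1*361 = -361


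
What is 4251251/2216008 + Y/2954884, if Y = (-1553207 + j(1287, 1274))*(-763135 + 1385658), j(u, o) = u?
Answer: -535221457088038349/1637011645768 ≈ -3.2695e+5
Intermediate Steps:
Y = -966105894160 (Y = (-1553207 + 1287)*(-763135 + 1385658) = -1551920*622523 = -966105894160)
4251251/2216008 + Y/2954884 = 4251251/2216008 - 966105894160/2954884 = 4251251*(1/2216008) - 966105894160*1/2954884 = 4251251/2216008 - 241526473540/738721 = -535221457088038349/1637011645768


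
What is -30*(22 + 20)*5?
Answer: -6300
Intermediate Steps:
-30*(22 + 20)*5 = -30*42*5 = -1260*5 = -6300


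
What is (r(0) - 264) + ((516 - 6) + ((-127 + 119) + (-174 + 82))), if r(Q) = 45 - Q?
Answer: 191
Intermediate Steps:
(r(0) - 264) + ((516 - 6) + ((-127 + 119) + (-174 + 82))) = ((45 - 1*0) - 264) + ((516 - 6) + ((-127 + 119) + (-174 + 82))) = ((45 + 0) - 264) + (510 + (-8 - 92)) = (45 - 264) + (510 - 100) = -219 + 410 = 191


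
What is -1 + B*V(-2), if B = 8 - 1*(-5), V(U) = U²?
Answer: 51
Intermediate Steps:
B = 13 (B = 8 + 5 = 13)
-1 + B*V(-2) = -1 + 13*(-2)² = -1 + 13*4 = -1 + 52 = 51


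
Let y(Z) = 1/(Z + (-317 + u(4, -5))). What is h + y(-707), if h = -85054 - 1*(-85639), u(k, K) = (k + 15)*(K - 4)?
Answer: 699074/1195 ≈ 585.00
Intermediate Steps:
u(k, K) = (-4 + K)*(15 + k) (u(k, K) = (15 + k)*(-4 + K) = (-4 + K)*(15 + k))
y(Z) = 1/(-488 + Z) (y(Z) = 1/(Z + (-317 + (-60 - 4*4 + 15*(-5) - 5*4))) = 1/(Z + (-317 + (-60 - 16 - 75 - 20))) = 1/(Z + (-317 - 171)) = 1/(Z - 488) = 1/(-488 + Z))
h = 585 (h = -85054 + 85639 = 585)
h + y(-707) = 585 + 1/(-488 - 707) = 585 + 1/(-1195) = 585 - 1/1195 = 699074/1195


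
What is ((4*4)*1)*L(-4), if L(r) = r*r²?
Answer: -1024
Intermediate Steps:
L(r) = r³
((4*4)*1)*L(-4) = ((4*4)*1)*(-4)³ = (16*1)*(-64) = 16*(-64) = -1024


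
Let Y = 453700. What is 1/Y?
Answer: 1/453700 ≈ 2.2041e-6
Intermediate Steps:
1/Y = 1/453700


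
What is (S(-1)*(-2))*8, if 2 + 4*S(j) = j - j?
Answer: 8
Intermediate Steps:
S(j) = -½ (S(j) = -½ + (j - j)/4 = -½ + (¼)*0 = -½ + 0 = -½)
(S(-1)*(-2))*8 = -½*(-2)*8 = 1*8 = 8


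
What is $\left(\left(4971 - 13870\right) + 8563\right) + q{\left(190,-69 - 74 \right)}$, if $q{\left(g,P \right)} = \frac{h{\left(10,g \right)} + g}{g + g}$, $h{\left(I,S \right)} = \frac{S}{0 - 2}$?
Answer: $- \frac{1343}{4} \approx -335.75$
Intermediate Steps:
$h{\left(I,S \right)} = - \frac{S}{2}$ ($h{\left(I,S \right)} = \frac{S}{0 - 2} = \frac{S}{-2} = S \left(- \frac{1}{2}\right) = - \frac{S}{2}$)
$q{\left(g,P \right)} = \frac{1}{4}$ ($q{\left(g,P \right)} = \frac{- \frac{g}{2} + g}{g + g} = \frac{\frac{1}{2} g}{2 g} = \frac{g}{2} \frac{1}{2 g} = \frac{1}{4}$)
$\left(\left(4971 - 13870\right) + 8563\right) + q{\left(190,-69 - 74 \right)} = \left(\left(4971 - 13870\right) + 8563\right) + \frac{1}{4} = \left(-8899 + 8563\right) + \frac{1}{4} = -336 + \frac{1}{4} = - \frac{1343}{4}$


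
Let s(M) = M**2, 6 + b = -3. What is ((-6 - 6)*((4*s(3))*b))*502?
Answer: 1951776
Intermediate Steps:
b = -9 (b = -6 - 3 = -9)
((-6 - 6)*((4*s(3))*b))*502 = ((-6 - 6)*((4*3**2)*(-9)))*502 = -12*4*9*(-9)*502 = -432*(-9)*502 = -12*(-324)*502 = 3888*502 = 1951776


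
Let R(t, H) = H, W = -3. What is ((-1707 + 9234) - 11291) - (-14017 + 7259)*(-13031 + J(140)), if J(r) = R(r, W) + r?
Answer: -87141416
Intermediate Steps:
J(r) = -3 + r
((-1707 + 9234) - 11291) - (-14017 + 7259)*(-13031 + J(140)) = ((-1707 + 9234) - 11291) - (-14017 + 7259)*(-13031 + (-3 + 140)) = (7527 - 11291) - (-6758)*(-13031 + 137) = -3764 - (-6758)*(-12894) = -3764 - 1*87137652 = -3764 - 87137652 = -87141416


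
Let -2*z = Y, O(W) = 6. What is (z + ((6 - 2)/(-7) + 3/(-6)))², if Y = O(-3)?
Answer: 3249/196 ≈ 16.577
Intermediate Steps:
Y = 6
z = -3 (z = -½*6 = -3)
(z + ((6 - 2)/(-7) + 3/(-6)))² = (-3 + ((6 - 2)/(-7) + 3/(-6)))² = (-3 + (4*(-⅐) + 3*(-⅙)))² = (-3 + (-4/7 - ½))² = (-3 - 15/14)² = (-57/14)² = 3249/196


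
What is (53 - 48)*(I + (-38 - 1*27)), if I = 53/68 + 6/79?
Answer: -1722925/5372 ≈ -320.72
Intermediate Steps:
I = 4595/5372 (I = 53*(1/68) + 6*(1/79) = 53/68 + 6/79 = 4595/5372 ≈ 0.85536)
(53 - 48)*(I + (-38 - 1*27)) = (53 - 48)*(4595/5372 + (-38 - 1*27)) = 5*(4595/5372 + (-38 - 27)) = 5*(4595/5372 - 65) = 5*(-344585/5372) = -1722925/5372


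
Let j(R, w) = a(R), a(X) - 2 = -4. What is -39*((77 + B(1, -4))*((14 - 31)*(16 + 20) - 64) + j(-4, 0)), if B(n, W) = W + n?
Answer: 1951014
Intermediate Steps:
a(X) = -2 (a(X) = 2 - 4 = -2)
j(R, w) = -2
-39*((77 + B(1, -4))*((14 - 31)*(16 + 20) - 64) + j(-4, 0)) = -39*((77 + (-4 + 1))*((14 - 31)*(16 + 20) - 64) - 2) = -39*((77 - 3)*(-17*36 - 64) - 2) = -39*(74*(-612 - 64) - 2) = -39*(74*(-676) - 2) = -39*(-50024 - 2) = -39*(-50026) = 1951014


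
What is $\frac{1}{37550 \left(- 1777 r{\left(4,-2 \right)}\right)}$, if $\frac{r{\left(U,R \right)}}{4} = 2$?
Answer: $- \frac{1}{533810800} \approx -1.8733 \cdot 10^{-9}$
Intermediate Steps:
$r{\left(U,R \right)} = 8$ ($r{\left(U,R \right)} = 4 \cdot 2 = 8$)
$\frac{1}{37550 \left(- 1777 r{\left(4,-2 \right)}\right)} = \frac{1}{37550 \left(\left(-1777\right) 8\right)} = \frac{1}{37550 \left(-14216\right)} = \frac{1}{37550} \left(- \frac{1}{14216}\right) = - \frac{1}{533810800}$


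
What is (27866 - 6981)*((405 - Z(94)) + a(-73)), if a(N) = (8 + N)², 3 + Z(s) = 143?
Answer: 93773650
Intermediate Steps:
Z(s) = 140 (Z(s) = -3 + 143 = 140)
(27866 - 6981)*((405 - Z(94)) + a(-73)) = (27866 - 6981)*((405 - 1*140) + (8 - 73)²) = 20885*((405 - 140) + (-65)²) = 20885*(265 + 4225) = 20885*4490 = 93773650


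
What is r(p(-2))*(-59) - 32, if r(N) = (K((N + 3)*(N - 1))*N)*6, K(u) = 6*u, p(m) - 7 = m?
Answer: -339872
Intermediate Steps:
p(m) = 7 + m
r(N) = 36*N*(-1 + N)*(3 + N) (r(N) = ((6*((N + 3)*(N - 1)))*N)*6 = ((6*((3 + N)*(-1 + N)))*N)*6 = ((6*((-1 + N)*(3 + N)))*N)*6 = ((6*(-1 + N)*(3 + N))*N)*6 = (6*N*(-1 + N)*(3 + N))*6 = 36*N*(-1 + N)*(3 + N))
r(p(-2))*(-59) - 32 = (36*(7 - 2)*(-3 + (7 - 2)² + 2*(7 - 2)))*(-59) - 32 = (36*5*(-3 + 5² + 2*5))*(-59) - 32 = (36*5*(-3 + 25 + 10))*(-59) - 32 = (36*5*32)*(-59) - 32 = 5760*(-59) - 32 = -339840 - 32 = -339872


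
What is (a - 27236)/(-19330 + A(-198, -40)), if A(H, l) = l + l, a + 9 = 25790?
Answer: 97/1294 ≈ 0.074961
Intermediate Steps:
a = 25781 (a = -9 + 25790 = 25781)
A(H, l) = 2*l
(a - 27236)/(-19330 + A(-198, -40)) = (25781 - 27236)/(-19330 + 2*(-40)) = -1455/(-19330 - 80) = -1455/(-19410) = -1455*(-1/19410) = 97/1294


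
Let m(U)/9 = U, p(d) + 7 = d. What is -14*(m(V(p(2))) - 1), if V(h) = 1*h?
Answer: 644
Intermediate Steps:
p(d) = -7 + d
V(h) = h
m(U) = 9*U
-14*(m(V(p(2))) - 1) = -14*(9*(-7 + 2) - 1) = -14*(9*(-5) - 1) = -14*(-45 - 1) = -14*(-46) = 644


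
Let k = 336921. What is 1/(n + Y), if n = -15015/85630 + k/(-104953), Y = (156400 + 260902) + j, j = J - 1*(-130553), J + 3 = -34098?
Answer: 1797425078/923428238239907 ≈ 1.9465e-6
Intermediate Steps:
J = -34101 (J = -3 - 34098 = -34101)
j = 96452 (j = -34101 - 1*(-130553) = -34101 + 130553 = 96452)
Y = 513754 (Y = (156400 + 260902) + 96452 = 417302 + 96452 = 513754)
n = -6085282905/1797425078 (n = -15015/85630 + 336921/(-104953) = -15015*1/85630 + 336921*(-1/104953) = -3003/17126 - 336921/104953 = -6085282905/1797425078 ≈ -3.3856)
1/(n + Y) = 1/(-6085282905/1797425078 + 513754) = 1/(923428238239907/1797425078) = 1797425078/923428238239907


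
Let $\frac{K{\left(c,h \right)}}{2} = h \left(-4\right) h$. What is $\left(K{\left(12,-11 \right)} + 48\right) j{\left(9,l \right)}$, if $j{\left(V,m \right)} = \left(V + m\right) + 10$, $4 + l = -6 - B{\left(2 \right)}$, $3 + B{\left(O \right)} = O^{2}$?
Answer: $-7360$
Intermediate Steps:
$B{\left(O \right)} = -3 + O^{2}$
$l = -11$ ($l = -4 - 7 = -11$)
$j{\left(V,m \right)} = 10 + V + m$
$K{\left(c,h \right)} = - 8 h^{2}$ ($K{\left(c,h \right)} = 2 h \left(-4\right) h = 2 - 4 h h = 2 \left(- 4 h^{2}\right) = - 8 h^{2}$)
$\left(K{\left(12,-11 \right)} + 48\right) j{\left(9,l \right)} = \left(- 8 \left(-11\right)^{2} + 48\right) \left(10 + 9 - 11\right) = \left(\left(-8\right) 121 + 48\right) 8 = \left(-968 + 48\right) 8 = \left(-920\right) 8 = -7360$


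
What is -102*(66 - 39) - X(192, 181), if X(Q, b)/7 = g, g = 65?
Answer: -3209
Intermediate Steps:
X(Q, b) = 455 (X(Q, b) = 7*65 = 455)
-102*(66 - 39) - X(192, 181) = -102*(66 - 39) - 1*455 = -102*27 - 455 = -2754 - 455 = -3209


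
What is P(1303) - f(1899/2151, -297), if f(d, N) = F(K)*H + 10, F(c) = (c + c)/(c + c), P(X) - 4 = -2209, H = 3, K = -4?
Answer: -2218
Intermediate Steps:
P(X) = -2205 (P(X) = 4 - 2209 = -2205)
F(c) = 1 (F(c) = (2*c)/((2*c)) = (2*c)*(1/(2*c)) = 1)
f(d, N) = 13 (f(d, N) = 1*3 + 10 = 3 + 10 = 13)
P(1303) - f(1899/2151, -297) = -2205 - 1*13 = -2205 - 13 = -2218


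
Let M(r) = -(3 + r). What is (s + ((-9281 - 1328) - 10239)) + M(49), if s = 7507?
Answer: -13393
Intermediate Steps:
M(r) = -3 - r
(s + ((-9281 - 1328) - 10239)) + M(49) = (7507 + ((-9281 - 1328) - 10239)) + (-3 - 1*49) = (7507 + (-10609 - 10239)) + (-3 - 49) = (7507 - 20848) - 52 = -13341 - 52 = -13393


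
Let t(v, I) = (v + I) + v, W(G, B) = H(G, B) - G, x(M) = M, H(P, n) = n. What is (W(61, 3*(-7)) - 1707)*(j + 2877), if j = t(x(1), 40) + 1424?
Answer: -7769627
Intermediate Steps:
W(G, B) = B - G
t(v, I) = I + 2*v (t(v, I) = (I + v) + v = I + 2*v)
j = 1466 (j = (40 + 2*1) + 1424 = (40 + 2) + 1424 = 42 + 1424 = 1466)
(W(61, 3*(-7)) - 1707)*(j + 2877) = ((3*(-7) - 1*61) - 1707)*(1466 + 2877) = ((-21 - 61) - 1707)*4343 = (-82 - 1707)*4343 = -1789*4343 = -7769627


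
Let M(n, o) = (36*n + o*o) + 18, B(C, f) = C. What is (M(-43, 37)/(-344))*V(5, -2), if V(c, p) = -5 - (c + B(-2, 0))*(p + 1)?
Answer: -161/172 ≈ -0.93605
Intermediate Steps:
V(c, p) = -5 - (1 + p)*(-2 + c) (V(c, p) = -5 - (c - 2)*(p + 1) = -5 - (-2 + c)*(1 + p) = -5 - (1 + p)*(-2 + c))
M(n, o) = 18 + o**2 + 36*n (M(n, o) = (36*n + o**2) + 18 = (o**2 + 36*n) + 18 = 18 + o**2 + 36*n)
(M(-43, 37)/(-344))*V(5, -2) = ((18 + 37**2 + 36*(-43))/(-344))*(-3 - 1*5 + 2*(-2) - 1*5*(-2)) = ((18 + 1369 - 1548)*(-1/344))*(-3 - 5 - 4 + 10) = -161*(-1/344)*(-2) = (161/344)*(-2) = -161/172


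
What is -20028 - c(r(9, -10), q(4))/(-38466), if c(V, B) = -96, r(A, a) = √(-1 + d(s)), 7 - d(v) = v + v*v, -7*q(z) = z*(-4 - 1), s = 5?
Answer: -128399524/6411 ≈ -20028.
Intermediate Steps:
q(z) = 5*z/7 (q(z) = -z*(-4 - 1)/7 = -z*(-5)/7 = -(-5)*z/7 = 5*z/7)
d(v) = 7 - v - v² (d(v) = 7 - (v + v*v) = 7 - (v + v²) = 7 + (-v - v²) = 7 - v - v²)
r(A, a) = 2*I*√6 (r(A, a) = √(-1 + (7 - 1*5 - 1*5²)) = √(-1 + (7 - 5 - 1*25)) = √(-1 + (7 - 5 - 25)) = √(-1 - 23) = √(-24) = 2*I*√6)
-20028 - c(r(9, -10), q(4))/(-38466) = -20028 - (-96)/(-38466) = -20028 - (-96)*(-1)/38466 = -20028 - 1*16/6411 = -20028 - 16/6411 = -128399524/6411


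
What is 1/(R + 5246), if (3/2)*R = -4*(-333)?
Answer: 1/6134 ≈ 0.00016303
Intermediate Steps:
R = 888 (R = 2*(-4*(-333))/3 = (2/3)*1332 = 888)
1/(R + 5246) = 1/(888 + 5246) = 1/6134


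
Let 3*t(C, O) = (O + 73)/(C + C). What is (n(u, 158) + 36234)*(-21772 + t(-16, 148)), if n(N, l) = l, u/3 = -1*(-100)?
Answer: -9508924817/12 ≈ -7.9241e+8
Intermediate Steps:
u = 300 (u = 3*(-1*(-100)) = 3*100 = 300)
t(C, O) = (73 + O)/(6*C) (t(C, O) = ((O + 73)/(C + C))/3 = ((73 + O)/((2*C)))/3 = ((73 + O)*(1/(2*C)))/3 = ((73 + O)/(2*C))/3 = (73 + O)/(6*C))
(n(u, 158) + 36234)*(-21772 + t(-16, 148)) = (158 + 36234)*(-21772 + (⅙)*(73 + 148)/(-16)) = 36392*(-21772 + (⅙)*(-1/16)*221) = 36392*(-21772 - 221/96) = 36392*(-2090333/96) = -9508924817/12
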